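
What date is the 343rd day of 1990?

January has 31 days (343 − 31 = 312 remain).
February has 28 days (312 − 28 = 284 remain).
March has 31 days (284 − 31 = 253 remain).
April has 30 days (253 − 30 = 223 remain).
May has 31 days (223 − 31 = 192 remain).
June has 30 days (192 − 30 = 162 remain).
July has 31 days (162 − 31 = 131 remain).
August has 31 days (131 − 31 = 100 remain).
September has 30 days (100 − 30 = 70 remain).
October has 31 days (70 − 31 = 39 remain).
November has 30 days (39 − 30 = 9 remain).
9 into December → December 9.

1990-12-09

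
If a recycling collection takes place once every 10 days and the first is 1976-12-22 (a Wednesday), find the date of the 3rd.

1977-01-11

The 3rd occurrence is 2 intervals after the first: 2 × 10 = 20 days after 1976-12-22.
December has 31 days — 9 days to the end of December leaves 11.
11 days into January → 1977-01-11.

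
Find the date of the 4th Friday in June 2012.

June 2012 begins on a Friday, so the first Friday is June 1.
The 4th Friday is 3 weeks later: 1 + 21 = 22.

June 22, 2012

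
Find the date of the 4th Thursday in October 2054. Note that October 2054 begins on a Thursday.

October 2054 begins on a Thursday, so the first Thursday is October 1.
The 4th Thursday is 3 weeks later: 1 + 21 = 22.

2054-10-22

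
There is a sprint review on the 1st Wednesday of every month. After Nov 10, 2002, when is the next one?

Dec 4, 2002

Nov 2002 starts on a Friday, so its 1st Wednesday is Nov 6, 2002 (5 days in).
That is not after Nov 10, 2002, so look at Dec 2002.
Dec 2002 starts on a Sunday, so its 1st Wednesday is Dec 4, 2002 (3 days in).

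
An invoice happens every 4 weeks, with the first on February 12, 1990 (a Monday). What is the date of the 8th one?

The 8th occurrence is 7 intervals after the first: 7 × 28 = 196 days after February 12, 1990.
February has 28 days — 16 days to the end of February leaves 180.
March has 31 days (149 left).
April has 30 days (119 left).
May has 31 days (88 left).
June has 30 days (58 left).
July has 31 days (27 left).
27 days into August → August 27, 1990.

August 27, 1990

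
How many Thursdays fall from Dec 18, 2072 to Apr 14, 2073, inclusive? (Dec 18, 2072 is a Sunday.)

17

Dec 18, 2072 is a Sunday; the first Thursday on or after it is Dec 22, 2072 (4 days later).
From Dec 22, 2072 to Apr 14, 2073: 9 + 31 + 28 + 31 + 14 = 113 days (rest of Dec, Jan, Feb, Mar, Apr).
113 ÷ 7 = 16 full weeks with remainder 1, so 16 more Thursdays after the first → 17.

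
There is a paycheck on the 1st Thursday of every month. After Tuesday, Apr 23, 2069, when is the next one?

Apr 2069 starts on a Monday, so its 1st Thursday is Apr 4, 2069 (3 days in).
That is not after Apr 23, 2069, so look at May 2069.
May 2069 starts on a Wednesday, so its 1st Thursday is May 2, 2069 (1 day in).

May 2, 2069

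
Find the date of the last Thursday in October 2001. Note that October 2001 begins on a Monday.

October 2001 begins on a Monday, so the first Thursday is October 4 (3 days later).
October 2001 has 31 days. Adding weeks: 4, 11, 18, 25 — the last one ≤ 31 is the 25th.

25 October 2001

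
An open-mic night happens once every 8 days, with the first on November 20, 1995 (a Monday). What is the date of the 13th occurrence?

February 24, 1996

The 13th occurrence is 12 intervals after the first: 12 × 8 = 96 days after November 20, 1995.
November has 30 days — 10 days to the end of November leaves 86.
December has 31 days (55 left).
January has 31 days (24 left).
24 days into February → February 24, 1996.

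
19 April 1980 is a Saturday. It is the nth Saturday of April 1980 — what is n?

3rd

Day 19 falls in week ⌈19/7⌉ of the month.
Days 1–7 hold the 1st Saturday, 8–14 the 2nd, 15–21 the 3rd, 22–28 the 4th, 29–31 the 5th.
19 is in the range for the 3rd.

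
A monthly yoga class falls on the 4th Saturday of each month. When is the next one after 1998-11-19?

November 1998 starts on a Sunday; its first Saturday is the 7th, so the 4th Saturday is the 28th — 1998-11-28.
1998-11-28 is after 1998-11-19, so that is the next one.

1998-11-28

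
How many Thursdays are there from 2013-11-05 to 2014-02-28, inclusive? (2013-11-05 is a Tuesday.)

2013-11-05 is a Tuesday; the first Thursday on or after it is 2013-11-07 (2 days later).
From 2013-11-07 to 2014-02-28: 23 + 31 + 31 + 28 = 113 days (rest of November, December, January, February).
113 ÷ 7 = 16 full weeks with remainder 1, so 16 more Thursdays after the first → 17.

17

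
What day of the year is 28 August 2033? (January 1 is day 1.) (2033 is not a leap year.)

Days in months before August: 31 + 28 + 31 + 30 + 31 + 30 + 31 = 212.
Plus 28 days into August → day 240.

240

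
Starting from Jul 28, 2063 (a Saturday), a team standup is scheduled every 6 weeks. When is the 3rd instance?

The 3rd occurrence is 2 intervals after the first: 2 × 42 = 84 days after Jul 28, 2063.
Jul has 31 days — 3 days to the end of Jul leaves 81.
Aug has 31 days (50 left).
Sep has 30 days (20 left).
20 days into Oct → Oct 20, 2063.

Oct 20, 2063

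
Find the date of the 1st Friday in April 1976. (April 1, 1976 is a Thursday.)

April 1976 begins on a Thursday, so the first Friday is April 2 (1 day later).

1976-04-02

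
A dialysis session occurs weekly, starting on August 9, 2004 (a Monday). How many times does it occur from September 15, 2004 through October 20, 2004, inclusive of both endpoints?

Occurrences land 7·i days after August 9, 2004 for i = 0, 1, 2, …
September 15, 2004 is 37 days after the start; 37 ÷ 7 = 5 remainder 2; since the remainder is 2, round up to i = 6. First occurrence in the window: #7 on September 20, 2004 (6×7 = 42 days in).
October 20, 2004 is 72 days after the start; 72 ÷ 7 = 10 remainder 2. Last occurrence in the window: #11 on October 18, 2004.
Occurrences #7 through #11: 5 in total.

5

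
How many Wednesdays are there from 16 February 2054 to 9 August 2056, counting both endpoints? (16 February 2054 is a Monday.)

16 February 2054 is a Monday; the first Wednesday on or after it is 18 February 2054 (2 days later).
From 18 February 2054 to 9 August 2056: 316 + 365 + 222 = 903 days (rest of 2054, 2055, to 9 August 2056 in 2056).
903 ÷ 7 = 129 full weeks with remainder 0, so 129 more Wednesdays after the first → 130.

130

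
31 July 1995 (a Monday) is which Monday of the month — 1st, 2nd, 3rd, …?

Day 31 falls in week ⌈31/7⌉ of the month.
Days 1–7 hold the 1st Monday, 8–14 the 2nd, 15–21 the 3rd, 22–28 the 4th, 29–31 the 5th.
31 is in the range for the 5th.

5th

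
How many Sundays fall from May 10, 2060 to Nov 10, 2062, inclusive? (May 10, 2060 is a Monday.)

130

May 10, 2060 is a Monday; the first Sunday on or after it is May 16, 2060 (6 days later).
From May 16, 2060 to Nov 10, 2062: 229 + 365 + 314 = 908 days (rest of 2060, 2061, to Nov 10, 2062 in 2062).
908 ÷ 7 = 129 full weeks with remainder 5, so 129 more Sundays after the first → 130.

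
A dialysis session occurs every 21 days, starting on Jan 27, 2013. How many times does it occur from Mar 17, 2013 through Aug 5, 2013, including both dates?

7

Occurrences land 21·i days after Jan 27, 2013 for i = 0, 1, 2, …
Mar 17, 2013 is 49 days after the start; 49 ÷ 21 = 2 remainder 7; since the remainder is 7, round up to i = 3. First occurrence in the window: #4 on Mar 31, 2013 (3×21 = 63 days in).
Aug 5, 2013 is 190 days after the start; 190 ÷ 21 = 9 remainder 1. Last occurrence in the window: #10 on Aug 4, 2013.
Occurrences #4 through #10: 7 in total.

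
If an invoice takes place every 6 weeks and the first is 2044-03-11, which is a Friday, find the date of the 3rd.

2044-06-03

The 3rd occurrence is 2 intervals after the first: 2 × 42 = 84 days after 2044-03-11.
March has 31 days — 20 days to the end of March leaves 64.
April has 30 days (34 left).
May has 31 days (3 left).
3 days into June → 2044-06-03.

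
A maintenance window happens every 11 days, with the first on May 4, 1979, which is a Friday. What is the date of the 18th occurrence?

The 18th occurrence is 17 intervals after the first: 17 × 11 = 187 days after May 4, 1979.
May has 31 days — 27 days to the end of May leaves 160.
Jun has 30 days (130 left).
Jul has 31 days (99 left).
Aug has 31 days (68 left).
Sep has 30 days (38 left).
Oct has 31 days (7 left).
7 days into Nov → Nov 7, 1979.

Nov 7, 1979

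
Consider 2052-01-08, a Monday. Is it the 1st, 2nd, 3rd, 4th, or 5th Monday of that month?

2nd

Day 8 falls in week ⌈8/7⌉ of the month.
Days 1–7 hold the 1st Monday, 8–14 the 2nd, 15–21 the 3rd, 22–28 the 4th, 29–31 the 5th.
8 is in the range for the 2nd.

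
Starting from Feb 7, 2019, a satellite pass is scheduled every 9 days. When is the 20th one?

Jul 28, 2019

The 20th occurrence is 19 intervals after the first: 19 × 9 = 171 days after Feb 7, 2019.
Feb has 28 days — 21 days to the end of Feb leaves 150.
Mar has 31 days (119 left).
Apr has 30 days (89 left).
May has 31 days (58 left).
Jun has 30 days (28 left).
28 days into Jul → Jul 28, 2019.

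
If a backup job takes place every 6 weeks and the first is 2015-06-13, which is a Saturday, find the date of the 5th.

The 5th occurrence is 4 intervals after the first: 4 × 42 = 168 days after 2015-06-13.
June has 30 days — 17 days to the end of June leaves 151.
July has 31 days (120 left).
August has 31 days (89 left).
September has 30 days (59 left).
October has 31 days (28 left).
28 days into November → 2015-11-28.

2015-11-28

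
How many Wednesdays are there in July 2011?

1 July 2011 is a Friday; the first Wednesday on or after it is 6 July 2011 (5 days later).
From 6 July 2011 to 31 July 2011 is 31 − 6 = 25 days.
25 ÷ 7 = 3 full weeks with remainder 4, so 3 more Wednesdays after the first → 4.

4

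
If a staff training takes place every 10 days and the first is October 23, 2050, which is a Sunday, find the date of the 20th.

May 1, 2051

The 20th occurrence is 19 intervals after the first: 19 × 10 = 190 days after October 23, 2050.
October has 31 days — 8 days to the end of October leaves 182.
November has 30 days (152 left).
December has 31 days (121 left).
January has 31 days (90 left).
February has 28 days (62 left).
March has 31 days (31 left).
April has 30 days (1 left).
1 day into May → May 1, 2051.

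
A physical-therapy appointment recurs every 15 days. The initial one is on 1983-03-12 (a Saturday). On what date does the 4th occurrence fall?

1983-04-26

The 4th occurrence is 3 intervals after the first: 3 × 15 = 45 days after 1983-03-12.
March has 31 days — 19 days to the end of March leaves 26.
26 days into April → 1983-04-26.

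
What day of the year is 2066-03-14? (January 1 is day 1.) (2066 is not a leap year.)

73

Days in months before March: 31 + 28 = 59.
Plus 14 days into March → day 73.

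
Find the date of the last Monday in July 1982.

July 1982 begins on a Thursday, so the first Monday is July 5 (4 days later).
July 1982 has 31 days. Adding weeks: 5, 12, 19, 26 — the last one ≤ 31 is the 26th.

26 July 1982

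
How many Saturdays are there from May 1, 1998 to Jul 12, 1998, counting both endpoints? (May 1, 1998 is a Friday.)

11

May 1, 1998 is a Friday; the first Saturday on or after it is May 2, 1998 (1 day later).
From May 2, 1998 to Jul 12, 1998: 29 + 30 + 12 = 71 days (rest of May, Jun, Jul).
71 ÷ 7 = 10 full weeks with remainder 1, so 10 more Saturdays after the first → 11.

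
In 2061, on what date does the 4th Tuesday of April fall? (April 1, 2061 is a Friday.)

26 April 2061

April 2061 begins on a Friday, so the first Tuesday is April 5 (4 days later).
The 4th Tuesday is 3 weeks later: 5 + 21 = 26.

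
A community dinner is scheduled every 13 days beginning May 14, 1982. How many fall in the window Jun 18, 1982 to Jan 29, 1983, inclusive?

18

Occurrences land 13·i days after May 14, 1982 for i = 0, 1, 2, …
Jun 18, 1982 is 35 days after the start; 35 ÷ 13 = 2 remainder 9; since the remainder is 9, round up to i = 3. First occurrence in the window: #4 on Jun 22, 1982 (3×13 = 39 days in).
Jan 29, 1983 is 260 days after the start; 260 ÷ 13 = 20 remainder 0. Last occurrence in the window: #21 on Jan 29, 1983.
Occurrences #4 through #21: 18 in total.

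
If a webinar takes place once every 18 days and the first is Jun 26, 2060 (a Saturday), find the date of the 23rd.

Jul 27, 2061

The 23rd occurrence is 22 intervals after the first: 22 × 18 = 396 days after Jun 26, 2060.
Jun has 30 days — 4 days to the end of Jun leaves 392.
Jul has 31 days (361 left).
Aug has 31 days (330 left).
Sep has 30 days (300 left).
Oct has 31 days (269 left).
Nov has 30 days (239 left).
Dec has 31 days (208 left).
Jan has 31 days (177 left).
Feb has 28 days (149 left).
Mar has 31 days (118 left).
Apr has 30 days (88 left).
May has 31 days (57 left).
Jun has 30 days (27 left).
27 days into Jul → Jul 27, 2061.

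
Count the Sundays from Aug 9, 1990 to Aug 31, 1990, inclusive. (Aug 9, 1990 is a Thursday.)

3

Aug 9, 1990 is a Thursday; the first Sunday on or after it is Aug 12, 1990 (3 days later).
From Aug 12, 1990 to Aug 31, 1990 is 31 − 12 = 19 days.
19 ÷ 7 = 2 full weeks with remainder 5, so 2 more Sundays after the first → 3.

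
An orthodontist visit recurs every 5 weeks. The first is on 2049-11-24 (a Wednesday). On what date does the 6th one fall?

2050-05-18

The 6th occurrence is 5 intervals after the first: 5 × 35 = 175 days after 2049-11-24.
November has 30 days — 6 days to the end of November leaves 169.
December has 31 days (138 left).
January has 31 days (107 left).
February has 28 days (79 left).
March has 31 days (48 left).
April has 30 days (18 left).
18 days into May → 2050-05-18.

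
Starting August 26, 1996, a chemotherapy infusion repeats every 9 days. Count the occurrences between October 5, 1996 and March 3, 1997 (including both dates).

Occurrences land 9·i days after August 26, 1996 for i = 0, 1, 2, …
October 5, 1996 is 40 days after the start; 40 ÷ 9 = 4 remainder 4; since the remainder is 4, round up to i = 5. First occurrence in the window: #6 on October 10, 1996 (5×9 = 45 days in).
March 3, 1997 is 189 days after the start; 189 ÷ 9 = 21 remainder 0. Last occurrence in the window: #22 on March 3, 1997.
Occurrences #6 through #22: 17 in total.

17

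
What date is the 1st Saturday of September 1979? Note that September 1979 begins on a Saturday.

September 1, 1979

September 1979 begins on a Saturday, so the first Saturday is September 1.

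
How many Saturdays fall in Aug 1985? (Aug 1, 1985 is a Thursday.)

5

Aug 1, 1985 is a Thursday; the first Saturday on or after it is Aug 3, 1985 (2 days later).
From Aug 3, 1985 to Aug 31, 1985 is 31 − 3 = 28 days.
28 ÷ 7 = 4 full weeks with remainder 0, so 4 more Saturdays after the first → 5.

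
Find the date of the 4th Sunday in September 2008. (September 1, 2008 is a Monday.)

2008-09-28

September 2008 begins on a Monday, so the first Sunday is September 7 (6 days later).
The 4th Sunday is 3 weeks later: 7 + 21 = 28.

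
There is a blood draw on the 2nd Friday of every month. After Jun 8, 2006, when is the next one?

Jun 2006 starts on a Thursday; its first Friday is the 2nd, so the 2nd Friday is the 9th — Jun 9, 2006.
Jun 9, 2006 is after Jun 8, 2006, so that is the next one.

Jun 9, 2006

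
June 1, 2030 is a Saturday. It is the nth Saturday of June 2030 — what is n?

1st

Day 1 falls in week ⌈1/7⌉ of the month.
Days 1–7 hold the 1st Saturday, 8–14 the 2nd, 15–21 the 3rd, 22–28 the 4th, 29–31 the 5th.
1 is in the range for the 1st.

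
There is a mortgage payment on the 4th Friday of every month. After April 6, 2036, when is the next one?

April 25, 2036

April 2036 starts on a Tuesday; its first Friday is the 4th, so the 4th Friday is the 25th — April 25, 2036.
April 25, 2036 is after April 6, 2036, so that is the next one.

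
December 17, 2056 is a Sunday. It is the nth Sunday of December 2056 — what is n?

3rd

Day 17 falls in week ⌈17/7⌉ of the month.
Days 1–7 hold the 1st Sunday, 8–14 the 2nd, 15–21 the 3rd, 22–28 the 4th, 29–31 the 5th.
17 is in the range for the 3rd.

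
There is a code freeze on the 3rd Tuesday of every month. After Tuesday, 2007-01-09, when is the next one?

2007-01-16

January 2007 starts on a Monday; its first Tuesday is the 2nd, so the 3rd Tuesday is the 16th — 2007-01-16.
2007-01-16 is after 2007-01-09, so that is the next one.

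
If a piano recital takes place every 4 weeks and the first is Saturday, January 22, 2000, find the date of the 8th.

The 8th occurrence is 7 intervals after the first: 7 × 28 = 196 days after January 22, 2000.
January has 31 days — 9 days to the end of January leaves 187.
February has 29 days (158 left).
March has 31 days (127 left).
April has 30 days (97 left).
May has 31 days (66 left).
June has 30 days (36 left).
July has 31 days (5 left).
5 days into August → August 5, 2000.

August 5, 2000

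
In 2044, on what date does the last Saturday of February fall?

2044-02-27

February 2044 begins on a Monday, so the first Saturday is February 6 (5 days later).
February 2044 has 29 days. Adding weeks: 6, 13, 20, 27 — the last one ≤ 29 is the 27th.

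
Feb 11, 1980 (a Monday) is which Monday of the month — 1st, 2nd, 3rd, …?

Day 11 falls in week ⌈11/7⌉ of the month.
Days 1–7 hold the 1st Monday, 8–14 the 2nd, 15–21 the 3rd, 22–28 the 4th, 29–31 the 5th.
11 is in the range for the 2nd.

2nd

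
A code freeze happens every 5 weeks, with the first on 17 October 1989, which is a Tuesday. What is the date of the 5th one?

6 March 1990

The 5th occurrence is 4 intervals after the first: 4 × 35 = 140 days after 17 October 1989.
October has 31 days — 14 days to the end of October leaves 126.
November has 30 days (96 left).
December has 31 days (65 left).
January has 31 days (34 left).
February has 28 days (6 left).
6 days into March → 6 March 1990.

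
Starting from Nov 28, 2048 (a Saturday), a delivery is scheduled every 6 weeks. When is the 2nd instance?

The 2nd occurrence is 1 interval after the first: 1 × 42 = 42 days after Nov 28, 2048.
Nov has 30 days — 2 days to the end of Nov leaves 40.
Dec has 31 days (9 left).
9 days into Jan → Jan 9, 2049.

Jan 9, 2049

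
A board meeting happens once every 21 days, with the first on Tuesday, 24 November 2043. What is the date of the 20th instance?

27 December 2044

The 20th occurrence is 19 intervals after the first: 19 × 21 = 399 days after 24 November 2043.
November has 30 days — 6 days to the end of November leaves 393.
December has 31 days (362 left).
January has 31 days (331 left).
February has 29 days (302 left).
March has 31 days (271 left).
April has 30 days (241 left).
May has 31 days (210 left).
June has 30 days (180 left).
July has 31 days (149 left).
August has 31 days (118 left).
September has 30 days (88 left).
October has 31 days (57 left).
November has 30 days (27 left).
27 days into December → 27 December 2044.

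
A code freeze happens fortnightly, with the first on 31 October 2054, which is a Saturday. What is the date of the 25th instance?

2 October 2055

The 25th occurrence is 24 intervals after the first: 24 × 14 = 336 days after 31 October 2054.
October has 31 days — 0 days to the end of October leaves 336.
November has 30 days (306 left).
December has 31 days (275 left).
January has 31 days (244 left).
February has 28 days (216 left).
March has 31 days (185 left).
April has 30 days (155 left).
May has 31 days (124 left).
June has 30 days (94 left).
July has 31 days (63 left).
August has 31 days (32 left).
September has 30 days (2 left).
2 days into October → 2 October 2055.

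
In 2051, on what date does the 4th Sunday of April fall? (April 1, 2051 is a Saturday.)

April 23, 2051

April 2051 begins on a Saturday, so the first Sunday is April 2 (1 day later).
The 4th Sunday is 3 weeks later: 2 + 21 = 23.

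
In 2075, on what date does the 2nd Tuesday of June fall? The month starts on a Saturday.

June 2075 begins on a Saturday, so the first Tuesday is June 4 (3 days later).
The 2nd Tuesday is 1 weeks later: 4 + 7 = 11.

2075-06-11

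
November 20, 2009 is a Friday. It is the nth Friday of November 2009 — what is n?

3rd

Day 20 falls in week ⌈20/7⌉ of the month.
Days 1–7 hold the 1st Friday, 8–14 the 2nd, 15–21 the 3rd, 22–28 the 4th, 29–31 the 5th.
20 is in the range for the 3rd.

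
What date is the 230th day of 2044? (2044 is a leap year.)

17 August 2044

January has 31 days (230 − 31 = 199 remain).
February has 29 days (199 − 29 = 170 remain).
March has 31 days (170 − 31 = 139 remain).
April has 30 days (139 − 30 = 109 remain).
May has 31 days (109 − 31 = 78 remain).
June has 30 days (78 − 30 = 48 remain).
July has 31 days (48 − 31 = 17 remain).
17 into August → August 17.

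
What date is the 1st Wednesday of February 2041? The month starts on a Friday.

February 2041 begins on a Friday, so the first Wednesday is February 6 (5 days later).

2041-02-06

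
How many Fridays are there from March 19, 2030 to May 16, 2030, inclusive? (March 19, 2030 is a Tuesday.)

March 19, 2030 is a Tuesday; the first Friday on or after it is March 22, 2030 (3 days later).
From March 22, 2030 to May 16, 2030: 9 + 30 + 16 = 55 days (rest of March, April, May).
55 ÷ 7 = 7 full weeks with remainder 6, so 7 more Fridays after the first → 8.

8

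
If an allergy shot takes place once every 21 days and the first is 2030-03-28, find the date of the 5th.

2030-06-20

The 5th occurrence is 4 intervals after the first: 4 × 21 = 84 days after 2030-03-28.
March has 31 days — 3 days to the end of March leaves 81.
April has 30 days (51 left).
May has 31 days (20 left).
20 days into June → 2030-06-20.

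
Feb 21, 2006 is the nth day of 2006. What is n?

Days in months before Feb: 31 = 31.
Plus 21 days into Feb → day 52.

52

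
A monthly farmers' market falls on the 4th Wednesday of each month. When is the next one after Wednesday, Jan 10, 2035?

Jan 24, 2035

Jan 2035 starts on a Monday; its first Wednesday is the 3rd, so the 4th Wednesday is the 24th — Jan 24, 2035.
Jan 24, 2035 is after Jan 10, 2035, so that is the next one.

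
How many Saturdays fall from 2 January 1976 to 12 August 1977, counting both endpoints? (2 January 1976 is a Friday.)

2 January 1976 is a Friday; the first Saturday on or after it is 3 January 1976 (1 day later).
From 3 January 1976 to 12 August 1977: 363 + 224 = 587 days (rest of 1976, to 12 August 1977 in 1977).
587 ÷ 7 = 83 full weeks with remainder 6, so 83 more Saturdays after the first → 84.

84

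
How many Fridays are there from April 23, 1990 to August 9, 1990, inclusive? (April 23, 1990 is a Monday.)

15

April 23, 1990 is a Monday; the first Friday on or after it is April 27, 1990 (4 days later).
From April 27, 1990 to August 9, 1990: 3 + 31 + 30 + 31 + 9 = 104 days (rest of April, May, June, July, August).
104 ÷ 7 = 14 full weeks with remainder 6, so 14 more Fridays after the first → 15.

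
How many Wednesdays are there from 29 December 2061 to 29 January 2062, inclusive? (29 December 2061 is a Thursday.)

29 December 2061 is a Thursday; the first Wednesday on or after it is 4 January 2062 (6 days later).
From 4 January 2062 to 29 January 2062 is 29 − 4 = 25 days.
25 ÷ 7 = 3 full weeks with remainder 4, so 3 more Wednesdays after the first → 4.

4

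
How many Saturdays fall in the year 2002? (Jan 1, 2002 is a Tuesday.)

Jan 1, 2002 is a Tuesday; the first Saturday on or after it is Jan 5, 2002 (4 days later).
From Jan 5, 2002 to Dec 31, 2002: 26 + 28 + 31 + 30 + 31 + 30 + 31 + 31 + 30 + 31 + 30 + 31 = 360 days (rest of Jan, Feb, Mar, Apr, May, Jun, Jul, Aug, Sep, Oct, Nov, Dec).
360 ÷ 7 = 51 full weeks with remainder 3, so 51 more Saturdays after the first → 52.

52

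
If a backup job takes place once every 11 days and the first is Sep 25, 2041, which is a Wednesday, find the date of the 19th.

Apr 11, 2042

The 19th occurrence is 18 intervals after the first: 18 × 11 = 198 days after Sep 25, 2041.
Sep has 30 days — 5 days to the end of Sep leaves 193.
Oct has 31 days (162 left).
Nov has 30 days (132 left).
Dec has 31 days (101 left).
Jan has 31 days (70 left).
Feb has 28 days (42 left).
Mar has 31 days (11 left).
11 days into Apr → Apr 11, 2042.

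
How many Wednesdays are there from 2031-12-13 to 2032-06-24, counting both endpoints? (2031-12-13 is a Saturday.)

2031-12-13 is a Saturday; the first Wednesday on or after it is 2031-12-17 (4 days later).
From 2031-12-17 to 2032-06-24: 14 + 31 + 29 + 31 + 30 + 31 + 24 = 190 days (rest of December, January, February, March, April, May, June).
190 ÷ 7 = 27 full weeks with remainder 1, so 27 more Wednesdays after the first → 28.

28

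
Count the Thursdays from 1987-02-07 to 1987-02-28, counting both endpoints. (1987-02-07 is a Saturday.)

3

1987-02-07 is a Saturday; the first Thursday on or after it is 1987-02-12 (5 days later).
From 1987-02-12 to 1987-02-28 is 28 − 12 = 16 days.
16 ÷ 7 = 2 full weeks with remainder 2, so 2 more Thursdays after the first → 3.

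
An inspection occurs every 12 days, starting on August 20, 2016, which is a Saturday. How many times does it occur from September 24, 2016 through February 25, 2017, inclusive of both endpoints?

13

Occurrences land 12·i days after August 20, 2016 for i = 0, 1, 2, …
September 24, 2016 is 35 days after the start; 35 ÷ 12 = 2 remainder 11; since the remainder is 11, round up to i = 3. First occurrence in the window: #4 on September 25, 2016 (3×12 = 36 days in).
February 25, 2017 is 189 days after the start; 189 ÷ 12 = 15 remainder 9. Last occurrence in the window: #16 on February 16, 2017.
Occurrences #4 through #16: 13 in total.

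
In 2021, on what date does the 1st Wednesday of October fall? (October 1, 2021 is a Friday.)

October 2021 begins on a Friday, so the first Wednesday is October 6 (5 days later).

2021-10-06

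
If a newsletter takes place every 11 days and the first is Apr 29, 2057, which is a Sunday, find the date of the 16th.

The 16th occurrence is 15 intervals after the first: 15 × 11 = 165 days after Apr 29, 2057.
Apr has 30 days — 1 day to the end of Apr leaves 164.
May has 31 days (133 left).
Jun has 30 days (103 left).
Jul has 31 days (72 left).
Aug has 31 days (41 left).
Sep has 30 days (11 left).
11 days into Oct → Oct 11, 2057.

Oct 11, 2057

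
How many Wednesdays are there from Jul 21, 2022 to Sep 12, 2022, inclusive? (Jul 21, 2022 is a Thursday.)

7

Jul 21, 2022 is a Thursday; the first Wednesday on or after it is Jul 27, 2022 (6 days later).
From Jul 27, 2022 to Sep 12, 2022: 4 + 31 + 12 = 47 days (rest of Jul, Aug, Sep).
47 ÷ 7 = 6 full weeks with remainder 5, so 6 more Wednesdays after the first → 7.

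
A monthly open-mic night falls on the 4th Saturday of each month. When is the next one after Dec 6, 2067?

Dec 24, 2067

Dec 2067 starts on a Thursday; its first Saturday is the 3rd, so the 4th Saturday is the 24th — Dec 24, 2067.
Dec 24, 2067 is after Dec 6, 2067, so that is the next one.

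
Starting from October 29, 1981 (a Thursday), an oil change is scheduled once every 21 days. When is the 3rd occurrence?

December 10, 1981

The 3rd occurrence is 2 intervals after the first: 2 × 21 = 42 days after October 29, 1981.
October has 31 days — 2 days to the end of October leaves 40.
November has 30 days (10 left).
10 days into December → December 10, 1981.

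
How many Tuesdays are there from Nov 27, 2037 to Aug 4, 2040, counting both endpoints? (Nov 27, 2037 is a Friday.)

Nov 27, 2037 is a Friday; the first Tuesday on or after it is Dec 1, 2037 (4 days later).
From Dec 1, 2037 to Aug 4, 2040: 30 + 365 + 365 + 217 = 977 days (rest of 2037, 2038, 2039, to Aug 4, 2040 in 2040).
977 ÷ 7 = 139 full weeks with remainder 4, so 139 more Tuesdays after the first → 140.

140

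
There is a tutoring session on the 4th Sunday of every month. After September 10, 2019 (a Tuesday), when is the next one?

September 2019 starts on a Sunday; its first Sunday is the 1st, so the 4th Sunday is the 22nd — September 22, 2019.
September 22, 2019 is after September 10, 2019, so that is the next one.

September 22, 2019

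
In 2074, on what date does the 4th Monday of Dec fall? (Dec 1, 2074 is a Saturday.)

Dec 2074 begins on a Saturday, so the first Monday is Dec 3 (2 days later).
The 4th Monday is 3 weeks later: 3 + 21 = 24.

Dec 24, 2074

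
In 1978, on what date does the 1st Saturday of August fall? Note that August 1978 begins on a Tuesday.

August 1978 begins on a Tuesday, so the first Saturday is August 5 (4 days later).

5 August 1978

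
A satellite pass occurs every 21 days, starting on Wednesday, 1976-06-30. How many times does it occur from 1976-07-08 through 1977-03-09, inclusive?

12

Occurrences land 21·i days after 1976-06-30 for i = 0, 1, 2, …
1976-07-08 is 8 days after the start; 8 ÷ 21 = 0 remainder 8; since the remainder is 8, round up to i = 1. First occurrence in the window: #2 on 1976-07-21 (1×21 = 21 days in).
1977-03-09 is 252 days after the start; 252 ÷ 21 = 12 remainder 0. Last occurrence in the window: #13 on 1977-03-09.
Occurrences #2 through #13: 12 in total.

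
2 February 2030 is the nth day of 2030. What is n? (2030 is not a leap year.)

Days in months before February: 31 = 31.
Plus 2 days into February → day 33.

33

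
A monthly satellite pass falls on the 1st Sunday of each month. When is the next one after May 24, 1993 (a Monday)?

June 6, 1993

May 1993 starts on a Saturday, so its 1st Sunday is May 2, 1993 (1 day in).
That is not after May 24, 1993, so look at June 1993.
June 1993 starts on a Tuesday, so its 1st Sunday is June 6, 1993 (5 days in).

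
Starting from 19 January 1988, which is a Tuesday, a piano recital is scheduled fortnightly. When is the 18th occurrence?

The 18th occurrence is 17 intervals after the first: 17 × 14 = 238 days after 19 January 1988.
January has 31 days — 12 days to the end of January leaves 226.
February has 29 days (197 left).
March has 31 days (166 left).
April has 30 days (136 left).
May has 31 days (105 left).
June has 30 days (75 left).
July has 31 days (44 left).
August has 31 days (13 left).
13 days into September → 13 September 1988.

13 September 1988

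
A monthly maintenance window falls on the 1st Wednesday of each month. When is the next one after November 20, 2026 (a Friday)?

November 2026 starts on a Sunday, so its 1st Wednesday is November 4, 2026 (3 days in).
That is not after November 20, 2026, so look at December 2026.
December 2026 starts on a Tuesday, so its 1st Wednesday is December 2, 2026 (1 day in).

December 2, 2026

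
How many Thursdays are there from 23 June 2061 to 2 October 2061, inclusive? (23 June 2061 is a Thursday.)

23 June 2061 is a Thursday; the first Thursday on or after it is 23 June 2061.
From 23 June 2061 to 2 October 2061: 7 + 31 + 31 + 30 + 2 = 101 days (rest of June, July, August, September, October).
101 ÷ 7 = 14 full weeks with remainder 3, so 14 more Thursdays after the first → 15.

15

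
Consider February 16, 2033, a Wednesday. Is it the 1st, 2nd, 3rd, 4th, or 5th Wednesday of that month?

Day 16 falls in week ⌈16/7⌉ of the month.
Days 1–7 hold the 1st Wednesday, 8–14 the 2nd, 15–21 the 3rd, 22–28 the 4th, 29–31 the 5th.
16 is in the range for the 3rd.

3rd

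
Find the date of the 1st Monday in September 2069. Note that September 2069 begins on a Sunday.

September 2069 begins on a Sunday, so the first Monday is September 2 (1 day later).

2069-09-02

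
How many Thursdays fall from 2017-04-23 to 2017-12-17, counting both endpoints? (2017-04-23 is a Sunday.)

34

2017-04-23 is a Sunday; the first Thursday on or after it is 2017-04-27 (4 days later).
From 2017-04-27 to 2017-12-17: 3 + 31 + 30 + 31 + 31 + 30 + 31 + 30 + 17 = 234 days (rest of April, May, June, July, August, September, October, November, December).
234 ÷ 7 = 33 full weeks with remainder 3, so 33 more Thursdays after the first → 34.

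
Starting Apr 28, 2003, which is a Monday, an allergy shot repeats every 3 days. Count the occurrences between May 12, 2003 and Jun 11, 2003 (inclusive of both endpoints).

Occurrences land 3·i days after Apr 28, 2003 for i = 0, 1, 2, …
May 12, 2003 is 14 days after the start; 14 ÷ 3 = 4 remainder 2; since the remainder is 2, round up to i = 5. First occurrence in the window: #6 on May 13, 2003 (5×3 = 15 days in).
Jun 11, 2003 is 44 days after the start; 44 ÷ 3 = 14 remainder 2. Last occurrence in the window: #15 on Jun 9, 2003.
Occurrences #6 through #15: 10 in total.

10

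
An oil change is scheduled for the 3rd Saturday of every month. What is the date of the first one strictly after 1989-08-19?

August 1989 starts on a Tuesday; its first Saturday is the 5th, so the 3rd Saturday is the 19th — 1989-08-19.
That is not after 1989-08-19, so look at September 1989.
September 1989 starts on a Friday; its first Saturday is the 2nd, so the 3rd Saturday is the 16th — 1989-09-16.

1989-09-16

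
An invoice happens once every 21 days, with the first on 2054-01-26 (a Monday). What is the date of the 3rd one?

2054-03-09

The 3rd occurrence is 2 intervals after the first: 2 × 21 = 42 days after 2054-01-26.
January has 31 days — 5 days to the end of January leaves 37.
February has 28 days (9 left).
9 days into March → 2054-03-09.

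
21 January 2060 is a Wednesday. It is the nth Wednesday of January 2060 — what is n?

3rd

Day 21 falls in week ⌈21/7⌉ of the month.
Days 1–7 hold the 1st Wednesday, 8–14 the 2nd, 15–21 the 3rd, 22–28 the 4th, 29–31 the 5th.
21 is in the range for the 3rd.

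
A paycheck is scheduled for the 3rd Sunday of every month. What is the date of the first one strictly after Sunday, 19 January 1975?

16 February 1975

January 1975 starts on a Wednesday; its first Sunday is the 5th, so the 3rd Sunday is the 19th — 19 January 1975.
That is not after 19 January 1975, so look at February 1975.
February 1975 starts on a Saturday; its first Sunday is the 2nd, so the 3rd Sunday is the 16th — 16 February 1975.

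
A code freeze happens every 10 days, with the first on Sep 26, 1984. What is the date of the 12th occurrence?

Jan 14, 1985

The 12th occurrence is 11 intervals after the first: 11 × 10 = 110 days after Sep 26, 1984.
Sep has 30 days — 4 days to the end of Sep leaves 106.
Oct has 31 days (75 left).
Nov has 30 days (45 left).
Dec has 31 days (14 left).
14 days into Jan → Jan 14, 1985.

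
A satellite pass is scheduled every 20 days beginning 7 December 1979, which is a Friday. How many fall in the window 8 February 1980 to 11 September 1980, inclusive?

Occurrences land 20·i days after 7 December 1979 for i = 0, 1, 2, …
8 February 1980 is 63 days after the start; 63 ÷ 20 = 3 remainder 3; since the remainder is 3, round up to i = 4. First occurrence in the window: #5 on 25 February 1980 (4×20 = 80 days in).
11 September 1980 is 279 days after the start; 279 ÷ 20 = 13 remainder 19. Last occurrence in the window: #14 on 23 August 1980.
Occurrences #5 through #14: 10 in total.

10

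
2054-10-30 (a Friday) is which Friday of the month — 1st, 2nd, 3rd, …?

Day 30 falls in week ⌈30/7⌉ of the month.
Days 1–7 hold the 1st Friday, 8–14 the 2nd, 15–21 the 3rd, 22–28 the 4th, 29–31 the 5th.
30 is in the range for the 5th.

5th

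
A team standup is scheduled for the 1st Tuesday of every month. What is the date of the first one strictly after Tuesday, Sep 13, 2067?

Oct 4, 2067

Sep 2067 starts on a Thursday, so its 1st Tuesday is Sep 6, 2067 (5 days in).
That is not after Sep 13, 2067, so look at Oct 2067.
Oct 2067 starts on a Saturday, so its 1st Tuesday is Oct 4, 2067 (3 days in).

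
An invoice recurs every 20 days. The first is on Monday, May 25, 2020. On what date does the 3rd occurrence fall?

The 3rd occurrence is 2 intervals after the first: 2 × 20 = 40 days after May 25, 2020.
May has 31 days — 6 days to the end of May leaves 34.
June has 30 days (4 left).
4 days into July → July 4, 2020.

July 4, 2020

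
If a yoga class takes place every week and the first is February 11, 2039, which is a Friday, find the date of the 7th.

March 25, 2039

The 7th occurrence is 6 intervals after the first: 6 × 7 = 42 days after February 11, 2039.
February has 28 days — 17 days to the end of February leaves 25.
25 days into March → March 25, 2039.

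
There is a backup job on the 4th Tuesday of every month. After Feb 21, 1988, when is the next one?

Feb 1988 starts on a Monday; its first Tuesday is the 2nd, so the 4th Tuesday is the 23rd — Feb 23, 1988.
Feb 23, 1988 is after Feb 21, 1988, so that is the next one.

Feb 23, 1988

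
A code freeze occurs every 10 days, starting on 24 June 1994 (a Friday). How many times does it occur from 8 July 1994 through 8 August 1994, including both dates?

Occurrences land 10·i days after 24 June 1994 for i = 0, 1, 2, …
8 July 1994 is 14 days after the start; 14 ÷ 10 = 1 remainder 4; since the remainder is 4, round up to i = 2. First occurrence in the window: #3 on 14 July 1994 (2×10 = 20 days in).
8 August 1994 is 45 days after the start; 45 ÷ 10 = 4 remainder 5. Last occurrence in the window: #5 on 3 August 1994.
Occurrences #3 through #5: 3 in total.

3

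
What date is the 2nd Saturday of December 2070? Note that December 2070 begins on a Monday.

December 2070 begins on a Monday, so the first Saturday is December 6 (5 days later).
The 2nd Saturday is 1 weeks later: 6 + 7 = 13.

December 13, 2070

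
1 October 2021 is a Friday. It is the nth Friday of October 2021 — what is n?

1st

Day 1 falls in week ⌈1/7⌉ of the month.
Days 1–7 hold the 1st Friday, 8–14 the 2nd, 15–21 the 3rd, 22–28 the 4th, 29–31 the 5th.
1 is in the range for the 1st.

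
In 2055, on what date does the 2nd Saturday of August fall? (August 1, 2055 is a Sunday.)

2055-08-14

August 2055 begins on a Sunday, so the first Saturday is August 7 (6 days later).
The 2nd Saturday is 1 weeks later: 7 + 7 = 14.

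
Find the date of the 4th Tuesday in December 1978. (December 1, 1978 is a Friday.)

December 26, 1978

December 1978 begins on a Friday, so the first Tuesday is December 5 (4 days later).
The 4th Tuesday is 3 weeks later: 5 + 21 = 26.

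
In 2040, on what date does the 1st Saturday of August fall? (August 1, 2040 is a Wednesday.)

2040-08-04

August 2040 begins on a Wednesday, so the first Saturday is August 4 (3 days later).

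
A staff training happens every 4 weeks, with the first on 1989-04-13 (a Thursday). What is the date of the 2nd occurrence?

The 2nd occurrence is 1 interval after the first: 1 × 28 = 28 days after 1989-04-13.
April has 30 days — 17 days to the end of April leaves 11.
11 days into May → 1989-05-11.

1989-05-11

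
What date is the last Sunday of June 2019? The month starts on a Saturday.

June 2019 begins on a Saturday, so the first Sunday is June 2 (1 day later).
June 2019 has 30 days. Adding weeks: 2, 9, 16, 23, 30 — the last one ≤ 30 is the 30th.

2019-06-30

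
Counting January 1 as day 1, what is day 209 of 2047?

Jul 28, 2047

Jan has 31 days (209 − 31 = 178 remain).
Feb has 28 days (178 − 28 = 150 remain).
Mar has 31 days (150 − 31 = 119 remain).
Apr has 30 days (119 − 30 = 89 remain).
May has 31 days (89 − 31 = 58 remain).
Jun has 30 days (58 − 30 = 28 remain).
28 into Jul → Jul 28.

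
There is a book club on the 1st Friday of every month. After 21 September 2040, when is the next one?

September 2040 starts on a Saturday, so its 1st Friday is 7 September 2040 (6 days in).
That is not after 21 September 2040, so look at October 2040.
October 2040 starts on a Monday, so its 1st Friday is 5 October 2040 (4 days in).

5 October 2040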